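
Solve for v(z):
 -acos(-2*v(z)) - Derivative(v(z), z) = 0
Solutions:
 Integral(1/acos(-2*_y), (_y, v(z))) = C1 - z


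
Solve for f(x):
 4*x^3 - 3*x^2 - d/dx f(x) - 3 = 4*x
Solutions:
 f(x) = C1 + x^4 - x^3 - 2*x^2 - 3*x


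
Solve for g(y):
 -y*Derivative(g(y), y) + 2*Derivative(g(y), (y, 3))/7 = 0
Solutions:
 g(y) = C1 + Integral(C2*airyai(2^(2/3)*7^(1/3)*y/2) + C3*airybi(2^(2/3)*7^(1/3)*y/2), y)


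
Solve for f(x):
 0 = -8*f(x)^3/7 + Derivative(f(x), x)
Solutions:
 f(x) = -sqrt(14)*sqrt(-1/(C1 + 8*x))/2
 f(x) = sqrt(14)*sqrt(-1/(C1 + 8*x))/2


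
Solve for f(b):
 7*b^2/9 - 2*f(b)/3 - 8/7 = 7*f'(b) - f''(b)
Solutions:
 f(b) = C1*exp(b*(21 - sqrt(465))/6) + C2*exp(b*(21 + sqrt(465))/6) + 7*b^2/6 - 49*b/2 + 7253/28


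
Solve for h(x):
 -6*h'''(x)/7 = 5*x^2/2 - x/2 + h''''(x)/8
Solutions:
 h(x) = C1 + C2*x + C3*x^2 + C4*exp(-48*x/7) - 7*x^5/144 + 413*x^4/6912 - 2891*x^3/82944


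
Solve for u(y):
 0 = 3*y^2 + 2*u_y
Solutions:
 u(y) = C1 - y^3/2


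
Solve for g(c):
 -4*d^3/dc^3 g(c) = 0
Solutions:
 g(c) = C1 + C2*c + C3*c^2


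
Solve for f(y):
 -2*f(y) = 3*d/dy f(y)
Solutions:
 f(y) = C1*exp(-2*y/3)


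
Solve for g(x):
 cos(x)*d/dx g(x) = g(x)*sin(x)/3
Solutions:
 g(x) = C1/cos(x)^(1/3)


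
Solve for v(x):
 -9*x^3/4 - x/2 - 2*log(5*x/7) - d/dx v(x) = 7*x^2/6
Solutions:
 v(x) = C1 - 9*x^4/16 - 7*x^3/18 - x^2/4 - 2*x*log(x) - 2*x*log(5) + 2*x + 2*x*log(7)


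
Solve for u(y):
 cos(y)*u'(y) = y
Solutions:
 u(y) = C1 + Integral(y/cos(y), y)


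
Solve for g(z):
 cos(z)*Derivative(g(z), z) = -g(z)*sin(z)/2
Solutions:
 g(z) = C1*sqrt(cos(z))


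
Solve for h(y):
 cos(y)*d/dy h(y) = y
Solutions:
 h(y) = C1 + Integral(y/cos(y), y)


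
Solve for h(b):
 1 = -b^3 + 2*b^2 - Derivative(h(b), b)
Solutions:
 h(b) = C1 - b^4/4 + 2*b^3/3 - b


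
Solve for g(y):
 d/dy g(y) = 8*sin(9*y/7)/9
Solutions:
 g(y) = C1 - 56*cos(9*y/7)/81


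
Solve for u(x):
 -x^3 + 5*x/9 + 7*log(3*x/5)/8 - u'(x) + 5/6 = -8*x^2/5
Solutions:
 u(x) = C1 - x^4/4 + 8*x^3/15 + 5*x^2/18 + 7*x*log(x)/8 - 7*x*log(5)/8 - x/24 + 7*x*log(3)/8


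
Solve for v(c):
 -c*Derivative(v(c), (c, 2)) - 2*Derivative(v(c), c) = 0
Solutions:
 v(c) = C1 + C2/c


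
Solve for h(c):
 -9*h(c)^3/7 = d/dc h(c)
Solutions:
 h(c) = -sqrt(14)*sqrt(-1/(C1 - 9*c))/2
 h(c) = sqrt(14)*sqrt(-1/(C1 - 9*c))/2


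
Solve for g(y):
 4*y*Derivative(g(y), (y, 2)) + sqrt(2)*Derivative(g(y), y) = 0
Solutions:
 g(y) = C1 + C2*y^(1 - sqrt(2)/4)


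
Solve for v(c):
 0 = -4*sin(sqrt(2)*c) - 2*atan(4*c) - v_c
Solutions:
 v(c) = C1 - 2*c*atan(4*c) + log(16*c^2 + 1)/4 + 2*sqrt(2)*cos(sqrt(2)*c)


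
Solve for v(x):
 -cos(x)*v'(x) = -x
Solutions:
 v(x) = C1 + Integral(x/cos(x), x)


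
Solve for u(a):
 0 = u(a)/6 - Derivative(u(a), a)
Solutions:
 u(a) = C1*exp(a/6)


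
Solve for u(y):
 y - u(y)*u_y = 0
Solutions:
 u(y) = -sqrt(C1 + y^2)
 u(y) = sqrt(C1 + y^2)


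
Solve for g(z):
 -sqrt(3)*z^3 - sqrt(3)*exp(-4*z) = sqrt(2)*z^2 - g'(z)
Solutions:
 g(z) = C1 + sqrt(3)*z^4/4 + sqrt(2)*z^3/3 - sqrt(3)*exp(-4*z)/4


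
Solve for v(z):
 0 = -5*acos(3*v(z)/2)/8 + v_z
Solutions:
 Integral(1/acos(3*_y/2), (_y, v(z))) = C1 + 5*z/8


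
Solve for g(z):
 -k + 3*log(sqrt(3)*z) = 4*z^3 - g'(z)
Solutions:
 g(z) = C1 + k*z + z^4 - 3*z*log(z) - 3*z*log(3)/2 + 3*z


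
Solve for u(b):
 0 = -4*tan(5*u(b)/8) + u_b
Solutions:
 u(b) = -8*asin(C1*exp(5*b/2))/5 + 8*pi/5
 u(b) = 8*asin(C1*exp(5*b/2))/5


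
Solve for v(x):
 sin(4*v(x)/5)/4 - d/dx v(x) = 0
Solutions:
 -x/4 + 5*log(cos(4*v(x)/5) - 1)/8 - 5*log(cos(4*v(x)/5) + 1)/8 = C1


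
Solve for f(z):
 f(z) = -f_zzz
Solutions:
 f(z) = C3*exp(-z) + (C1*sin(sqrt(3)*z/2) + C2*cos(sqrt(3)*z/2))*exp(z/2)


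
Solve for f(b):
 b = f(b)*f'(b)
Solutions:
 f(b) = -sqrt(C1 + b^2)
 f(b) = sqrt(C1 + b^2)


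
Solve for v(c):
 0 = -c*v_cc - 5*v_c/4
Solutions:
 v(c) = C1 + C2/c^(1/4)


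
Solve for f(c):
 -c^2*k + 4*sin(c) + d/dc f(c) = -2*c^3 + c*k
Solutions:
 f(c) = C1 - c^4/2 + c^3*k/3 + c^2*k/2 + 4*cos(c)


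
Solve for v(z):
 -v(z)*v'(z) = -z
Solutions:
 v(z) = -sqrt(C1 + z^2)
 v(z) = sqrt(C1 + z^2)


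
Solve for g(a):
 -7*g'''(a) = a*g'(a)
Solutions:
 g(a) = C1 + Integral(C2*airyai(-7^(2/3)*a/7) + C3*airybi(-7^(2/3)*a/7), a)


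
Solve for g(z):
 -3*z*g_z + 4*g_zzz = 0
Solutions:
 g(z) = C1 + Integral(C2*airyai(6^(1/3)*z/2) + C3*airybi(6^(1/3)*z/2), z)


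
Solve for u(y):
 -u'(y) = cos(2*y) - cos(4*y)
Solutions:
 u(y) = C1 - sin(2*y)/2 + sin(4*y)/4


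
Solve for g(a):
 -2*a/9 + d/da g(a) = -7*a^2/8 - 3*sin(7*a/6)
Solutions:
 g(a) = C1 - 7*a^3/24 + a^2/9 + 18*cos(7*a/6)/7


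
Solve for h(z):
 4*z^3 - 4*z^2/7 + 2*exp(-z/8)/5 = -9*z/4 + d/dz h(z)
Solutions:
 h(z) = C1 + z^4 - 4*z^3/21 + 9*z^2/8 - 16*exp(-z/8)/5


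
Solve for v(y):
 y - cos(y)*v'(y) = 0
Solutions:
 v(y) = C1 + Integral(y/cos(y), y)


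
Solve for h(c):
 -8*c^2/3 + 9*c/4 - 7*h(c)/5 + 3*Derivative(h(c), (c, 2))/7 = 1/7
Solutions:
 h(c) = C1*exp(-7*sqrt(15)*c/15) + C2*exp(7*sqrt(15)*c/15) - 40*c^2/21 + 45*c/28 - 435/343


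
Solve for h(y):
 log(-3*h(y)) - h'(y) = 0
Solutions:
 -Integral(1/(log(-_y) + log(3)), (_y, h(y))) = C1 - y


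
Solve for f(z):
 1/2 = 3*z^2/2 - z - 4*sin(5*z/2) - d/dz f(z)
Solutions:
 f(z) = C1 + z^3/2 - z^2/2 - z/2 + 8*cos(5*z/2)/5


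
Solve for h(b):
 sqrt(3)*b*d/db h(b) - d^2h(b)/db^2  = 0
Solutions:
 h(b) = C1 + C2*erfi(sqrt(2)*3^(1/4)*b/2)


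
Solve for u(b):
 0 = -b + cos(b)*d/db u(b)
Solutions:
 u(b) = C1 + Integral(b/cos(b), b)


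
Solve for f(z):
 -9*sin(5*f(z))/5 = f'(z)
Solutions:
 f(z) = -acos((-C1 - exp(18*z))/(C1 - exp(18*z)))/5 + 2*pi/5
 f(z) = acos((-C1 - exp(18*z))/(C1 - exp(18*z)))/5


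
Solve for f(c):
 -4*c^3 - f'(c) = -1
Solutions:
 f(c) = C1 - c^4 + c


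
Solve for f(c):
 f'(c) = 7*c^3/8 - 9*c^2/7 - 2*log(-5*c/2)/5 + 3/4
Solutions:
 f(c) = C1 + 7*c^4/32 - 3*c^3/7 - 2*c*log(-c)/5 + c*(-8*log(5) + 8*log(2) + 23)/20


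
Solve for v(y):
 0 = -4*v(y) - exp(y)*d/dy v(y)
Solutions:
 v(y) = C1*exp(4*exp(-y))


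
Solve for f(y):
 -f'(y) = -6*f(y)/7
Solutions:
 f(y) = C1*exp(6*y/7)


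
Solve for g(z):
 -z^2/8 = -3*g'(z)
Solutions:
 g(z) = C1 + z^3/72


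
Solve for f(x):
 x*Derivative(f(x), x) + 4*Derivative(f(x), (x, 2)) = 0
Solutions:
 f(x) = C1 + C2*erf(sqrt(2)*x/4)


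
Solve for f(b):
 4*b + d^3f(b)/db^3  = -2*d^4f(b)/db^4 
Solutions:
 f(b) = C1 + C2*b + C3*b^2 + C4*exp(-b/2) - b^4/6 + 4*b^3/3


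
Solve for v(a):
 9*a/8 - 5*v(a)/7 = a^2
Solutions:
 v(a) = 7*a*(9 - 8*a)/40


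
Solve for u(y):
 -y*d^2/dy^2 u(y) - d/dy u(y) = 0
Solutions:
 u(y) = C1 + C2*log(y)


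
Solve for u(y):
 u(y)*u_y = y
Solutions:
 u(y) = -sqrt(C1 + y^2)
 u(y) = sqrt(C1 + y^2)


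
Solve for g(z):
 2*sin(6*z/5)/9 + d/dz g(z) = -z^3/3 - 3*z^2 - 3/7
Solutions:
 g(z) = C1 - z^4/12 - z^3 - 3*z/7 + 5*cos(6*z/5)/27


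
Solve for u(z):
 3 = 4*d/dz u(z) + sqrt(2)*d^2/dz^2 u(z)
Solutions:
 u(z) = C1 + C2*exp(-2*sqrt(2)*z) + 3*z/4


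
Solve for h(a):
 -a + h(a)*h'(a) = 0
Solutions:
 h(a) = -sqrt(C1 + a^2)
 h(a) = sqrt(C1 + a^2)


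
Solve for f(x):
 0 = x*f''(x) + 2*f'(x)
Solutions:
 f(x) = C1 + C2/x


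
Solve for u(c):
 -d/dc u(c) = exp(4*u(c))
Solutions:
 u(c) = log(-I*(1/(C1 + 4*c))^(1/4))
 u(c) = log(I*(1/(C1 + 4*c))^(1/4))
 u(c) = log(-(1/(C1 + 4*c))^(1/4))
 u(c) = log(1/(C1 + 4*c))/4


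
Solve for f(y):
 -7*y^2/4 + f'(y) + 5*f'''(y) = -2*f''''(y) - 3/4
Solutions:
 f(y) = C1 + C2*exp(y*(-10 + 25/(12*sqrt(114) + 179)^(1/3) + (12*sqrt(114) + 179)^(1/3))/12)*sin(sqrt(3)*y*(-(12*sqrt(114) + 179)^(1/3) + 25/(12*sqrt(114) + 179)^(1/3))/12) + C3*exp(y*(-10 + 25/(12*sqrt(114) + 179)^(1/3) + (12*sqrt(114) + 179)^(1/3))/12)*cos(sqrt(3)*y*(-(12*sqrt(114) + 179)^(1/3) + 25/(12*sqrt(114) + 179)^(1/3))/12) + C4*exp(-y*(25/(12*sqrt(114) + 179)^(1/3) + 5 + (12*sqrt(114) + 179)^(1/3))/6) + 7*y^3/12 - 73*y/4


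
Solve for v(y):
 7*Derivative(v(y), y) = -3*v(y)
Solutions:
 v(y) = C1*exp(-3*y/7)


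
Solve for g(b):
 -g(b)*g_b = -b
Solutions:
 g(b) = -sqrt(C1 + b^2)
 g(b) = sqrt(C1 + b^2)


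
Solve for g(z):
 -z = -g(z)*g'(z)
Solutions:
 g(z) = -sqrt(C1 + z^2)
 g(z) = sqrt(C1 + z^2)


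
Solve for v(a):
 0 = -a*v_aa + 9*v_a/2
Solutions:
 v(a) = C1 + C2*a^(11/2)


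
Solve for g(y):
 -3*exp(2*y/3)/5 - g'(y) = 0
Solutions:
 g(y) = C1 - 9*exp(2*y/3)/10


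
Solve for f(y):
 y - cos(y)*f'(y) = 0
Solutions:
 f(y) = C1 + Integral(y/cos(y), y)


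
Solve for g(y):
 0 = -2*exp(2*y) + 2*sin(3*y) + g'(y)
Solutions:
 g(y) = C1 + exp(2*y) + 2*cos(3*y)/3


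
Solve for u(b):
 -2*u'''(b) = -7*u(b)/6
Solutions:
 u(b) = C3*exp(126^(1/3)*b/6) + (C1*sin(14^(1/3)*3^(1/6)*b/4) + C2*cos(14^(1/3)*3^(1/6)*b/4))*exp(-126^(1/3)*b/12)


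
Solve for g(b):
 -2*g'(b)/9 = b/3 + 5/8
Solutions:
 g(b) = C1 - 3*b^2/4 - 45*b/16


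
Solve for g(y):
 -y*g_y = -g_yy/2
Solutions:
 g(y) = C1 + C2*erfi(y)


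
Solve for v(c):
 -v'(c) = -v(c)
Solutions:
 v(c) = C1*exp(c)


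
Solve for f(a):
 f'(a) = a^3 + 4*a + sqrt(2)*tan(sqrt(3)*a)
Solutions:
 f(a) = C1 + a^4/4 + 2*a^2 - sqrt(6)*log(cos(sqrt(3)*a))/3


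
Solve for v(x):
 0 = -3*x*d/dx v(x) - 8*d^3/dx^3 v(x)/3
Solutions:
 v(x) = C1 + Integral(C2*airyai(-3^(2/3)*x/2) + C3*airybi(-3^(2/3)*x/2), x)


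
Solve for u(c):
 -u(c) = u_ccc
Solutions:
 u(c) = C3*exp(-c) + (C1*sin(sqrt(3)*c/2) + C2*cos(sqrt(3)*c/2))*exp(c/2)


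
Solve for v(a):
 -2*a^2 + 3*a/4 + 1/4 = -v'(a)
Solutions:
 v(a) = C1 + 2*a^3/3 - 3*a^2/8 - a/4


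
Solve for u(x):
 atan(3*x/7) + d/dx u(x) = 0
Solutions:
 u(x) = C1 - x*atan(3*x/7) + 7*log(9*x^2 + 49)/6


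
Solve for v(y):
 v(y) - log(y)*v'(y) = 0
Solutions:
 v(y) = C1*exp(li(y))


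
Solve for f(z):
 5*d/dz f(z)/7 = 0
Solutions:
 f(z) = C1


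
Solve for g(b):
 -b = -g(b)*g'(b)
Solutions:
 g(b) = -sqrt(C1 + b^2)
 g(b) = sqrt(C1 + b^2)


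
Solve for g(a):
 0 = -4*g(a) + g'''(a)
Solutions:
 g(a) = C3*exp(2^(2/3)*a) + (C1*sin(2^(2/3)*sqrt(3)*a/2) + C2*cos(2^(2/3)*sqrt(3)*a/2))*exp(-2^(2/3)*a/2)


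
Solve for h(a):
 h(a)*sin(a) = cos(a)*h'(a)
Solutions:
 h(a) = C1/cos(a)


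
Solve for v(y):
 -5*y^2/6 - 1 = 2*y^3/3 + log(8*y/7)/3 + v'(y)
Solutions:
 v(y) = C1 - y^4/6 - 5*y^3/18 - y*log(y)/3 - 2*y/3 + y*log(7^(1/3)/2)


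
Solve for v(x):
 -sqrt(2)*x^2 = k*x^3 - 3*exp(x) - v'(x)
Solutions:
 v(x) = C1 + k*x^4/4 + sqrt(2)*x^3/3 - 3*exp(x)


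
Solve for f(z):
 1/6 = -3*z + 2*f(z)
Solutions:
 f(z) = 3*z/2 + 1/12


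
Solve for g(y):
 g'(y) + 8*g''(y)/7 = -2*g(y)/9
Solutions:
 g(y) = (C1*sin(sqrt(7)*y/48) + C2*cos(sqrt(7)*y/48))*exp(-7*y/16)


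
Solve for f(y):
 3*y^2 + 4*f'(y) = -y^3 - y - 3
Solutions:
 f(y) = C1 - y^4/16 - y^3/4 - y^2/8 - 3*y/4


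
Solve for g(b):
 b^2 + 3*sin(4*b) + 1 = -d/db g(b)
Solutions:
 g(b) = C1 - b^3/3 - b + 3*cos(4*b)/4


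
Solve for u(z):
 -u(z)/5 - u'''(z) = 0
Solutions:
 u(z) = C3*exp(-5^(2/3)*z/5) + (C1*sin(sqrt(3)*5^(2/3)*z/10) + C2*cos(sqrt(3)*5^(2/3)*z/10))*exp(5^(2/3)*z/10)


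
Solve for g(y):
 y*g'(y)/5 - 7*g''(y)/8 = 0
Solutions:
 g(y) = C1 + C2*erfi(2*sqrt(35)*y/35)


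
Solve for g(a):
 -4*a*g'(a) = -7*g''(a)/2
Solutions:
 g(a) = C1 + C2*erfi(2*sqrt(7)*a/7)


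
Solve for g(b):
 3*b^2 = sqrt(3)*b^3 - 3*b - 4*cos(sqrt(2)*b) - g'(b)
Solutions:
 g(b) = C1 + sqrt(3)*b^4/4 - b^3 - 3*b^2/2 - 2*sqrt(2)*sin(sqrt(2)*b)


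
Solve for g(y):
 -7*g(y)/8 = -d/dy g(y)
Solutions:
 g(y) = C1*exp(7*y/8)


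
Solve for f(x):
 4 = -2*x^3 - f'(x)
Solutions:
 f(x) = C1 - x^4/2 - 4*x


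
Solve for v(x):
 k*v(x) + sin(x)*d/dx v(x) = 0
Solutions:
 v(x) = C1*exp(k*(-log(cos(x) - 1) + log(cos(x) + 1))/2)


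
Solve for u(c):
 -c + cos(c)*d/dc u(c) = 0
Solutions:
 u(c) = C1 + Integral(c/cos(c), c)


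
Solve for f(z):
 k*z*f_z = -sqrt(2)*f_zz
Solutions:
 f(z) = Piecewise((-2^(3/4)*sqrt(pi)*C1*erf(2^(1/4)*sqrt(k)*z/2)/(2*sqrt(k)) - C2, (k > 0) | (k < 0)), (-C1*z - C2, True))


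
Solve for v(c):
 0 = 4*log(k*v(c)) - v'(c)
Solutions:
 li(k*v(c))/k = C1 + 4*c


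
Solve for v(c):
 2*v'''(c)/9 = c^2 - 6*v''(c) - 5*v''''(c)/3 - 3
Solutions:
 v(c) = C1 + C2*c + c^4/72 - c^3/486 - 1295*c^2/4374 + (C3*sin(sqrt(809)*c/15) + C4*cos(sqrt(809)*c/15))*exp(-c/15)


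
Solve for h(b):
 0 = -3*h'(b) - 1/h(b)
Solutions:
 h(b) = -sqrt(C1 - 6*b)/3
 h(b) = sqrt(C1 - 6*b)/3


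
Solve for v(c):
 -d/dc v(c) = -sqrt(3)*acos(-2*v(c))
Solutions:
 Integral(1/acos(-2*_y), (_y, v(c))) = C1 + sqrt(3)*c


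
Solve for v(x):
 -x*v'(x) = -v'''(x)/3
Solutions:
 v(x) = C1 + Integral(C2*airyai(3^(1/3)*x) + C3*airybi(3^(1/3)*x), x)


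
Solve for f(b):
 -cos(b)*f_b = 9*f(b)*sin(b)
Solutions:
 f(b) = C1*cos(b)^9


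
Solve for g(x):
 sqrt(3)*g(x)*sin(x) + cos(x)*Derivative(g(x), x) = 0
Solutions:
 g(x) = C1*cos(x)^(sqrt(3))


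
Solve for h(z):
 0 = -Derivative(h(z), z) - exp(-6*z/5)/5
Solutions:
 h(z) = C1 + exp(-6*z/5)/6


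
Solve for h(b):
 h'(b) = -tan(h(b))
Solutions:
 h(b) = pi - asin(C1*exp(-b))
 h(b) = asin(C1*exp(-b))


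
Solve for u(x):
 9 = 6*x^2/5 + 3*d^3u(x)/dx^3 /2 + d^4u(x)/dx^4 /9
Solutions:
 u(x) = C1 + C2*x + C3*x^2 + C4*exp(-27*x/2) - x^5/75 + 2*x^4/405 + 10919*x^3/10935


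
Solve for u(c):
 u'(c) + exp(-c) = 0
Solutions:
 u(c) = C1 + exp(-c)


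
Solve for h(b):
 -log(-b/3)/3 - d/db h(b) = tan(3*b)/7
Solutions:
 h(b) = C1 - b*log(-b)/3 + b/3 + b*log(3)/3 + log(cos(3*b))/21


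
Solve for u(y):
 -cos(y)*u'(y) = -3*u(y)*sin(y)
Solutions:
 u(y) = C1/cos(y)^3


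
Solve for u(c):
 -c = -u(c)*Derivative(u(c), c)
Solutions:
 u(c) = -sqrt(C1 + c^2)
 u(c) = sqrt(C1 + c^2)


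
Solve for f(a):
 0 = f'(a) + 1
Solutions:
 f(a) = C1 - a


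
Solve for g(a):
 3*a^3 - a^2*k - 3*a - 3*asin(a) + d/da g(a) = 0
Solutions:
 g(a) = C1 - 3*a^4/4 + a^3*k/3 + 3*a^2/2 + 3*a*asin(a) + 3*sqrt(1 - a^2)


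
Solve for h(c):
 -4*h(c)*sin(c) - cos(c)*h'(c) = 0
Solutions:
 h(c) = C1*cos(c)^4


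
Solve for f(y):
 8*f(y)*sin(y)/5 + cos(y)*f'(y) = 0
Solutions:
 f(y) = C1*cos(y)^(8/5)


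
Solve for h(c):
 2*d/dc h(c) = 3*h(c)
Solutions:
 h(c) = C1*exp(3*c/2)


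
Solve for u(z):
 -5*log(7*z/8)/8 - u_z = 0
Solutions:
 u(z) = C1 - 5*z*log(z)/8 - 5*z*log(7)/8 + 5*z/8 + 15*z*log(2)/8


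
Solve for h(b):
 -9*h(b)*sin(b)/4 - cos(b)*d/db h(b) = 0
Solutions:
 h(b) = C1*cos(b)^(9/4)


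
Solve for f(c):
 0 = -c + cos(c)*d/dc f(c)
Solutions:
 f(c) = C1 + Integral(c/cos(c), c)


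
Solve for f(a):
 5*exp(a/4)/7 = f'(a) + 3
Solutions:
 f(a) = C1 - 3*a + 20*exp(a/4)/7


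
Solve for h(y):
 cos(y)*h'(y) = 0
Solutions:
 h(y) = C1


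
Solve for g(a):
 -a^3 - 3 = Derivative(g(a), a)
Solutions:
 g(a) = C1 - a^4/4 - 3*a


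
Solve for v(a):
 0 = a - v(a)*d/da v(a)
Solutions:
 v(a) = -sqrt(C1 + a^2)
 v(a) = sqrt(C1 + a^2)


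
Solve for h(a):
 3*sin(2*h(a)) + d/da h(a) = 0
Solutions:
 h(a) = pi - acos((-C1 - exp(12*a))/(C1 - exp(12*a)))/2
 h(a) = acos((-C1 - exp(12*a))/(C1 - exp(12*a)))/2


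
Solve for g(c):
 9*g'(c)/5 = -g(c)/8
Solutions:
 g(c) = C1*exp(-5*c/72)


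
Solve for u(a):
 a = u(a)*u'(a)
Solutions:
 u(a) = -sqrt(C1 + a^2)
 u(a) = sqrt(C1 + a^2)


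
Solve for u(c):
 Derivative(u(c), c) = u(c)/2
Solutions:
 u(c) = C1*exp(c/2)


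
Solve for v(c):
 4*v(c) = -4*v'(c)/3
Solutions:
 v(c) = C1*exp(-3*c)


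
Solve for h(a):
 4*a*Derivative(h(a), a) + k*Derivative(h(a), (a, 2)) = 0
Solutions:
 h(a) = C1 + C2*sqrt(k)*erf(sqrt(2)*a*sqrt(1/k))


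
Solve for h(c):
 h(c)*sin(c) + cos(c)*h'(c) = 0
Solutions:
 h(c) = C1*cos(c)


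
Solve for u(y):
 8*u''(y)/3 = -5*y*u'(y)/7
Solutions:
 u(y) = C1 + C2*erf(sqrt(105)*y/28)


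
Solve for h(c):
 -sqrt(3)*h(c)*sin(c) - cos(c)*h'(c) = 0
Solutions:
 h(c) = C1*cos(c)^(sqrt(3))


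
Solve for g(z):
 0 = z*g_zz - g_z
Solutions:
 g(z) = C1 + C2*z^2


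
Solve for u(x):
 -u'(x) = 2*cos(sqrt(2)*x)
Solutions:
 u(x) = C1 - sqrt(2)*sin(sqrt(2)*x)


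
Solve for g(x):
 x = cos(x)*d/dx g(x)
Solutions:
 g(x) = C1 + Integral(x/cos(x), x)


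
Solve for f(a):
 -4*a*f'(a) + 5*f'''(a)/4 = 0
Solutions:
 f(a) = C1 + Integral(C2*airyai(2*2^(1/3)*5^(2/3)*a/5) + C3*airybi(2*2^(1/3)*5^(2/3)*a/5), a)


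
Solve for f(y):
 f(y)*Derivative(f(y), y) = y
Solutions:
 f(y) = -sqrt(C1 + y^2)
 f(y) = sqrt(C1 + y^2)


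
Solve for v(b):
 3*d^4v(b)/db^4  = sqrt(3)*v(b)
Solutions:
 v(b) = C1*exp(-3^(7/8)*b/3) + C2*exp(3^(7/8)*b/3) + C3*sin(3^(7/8)*b/3) + C4*cos(3^(7/8)*b/3)


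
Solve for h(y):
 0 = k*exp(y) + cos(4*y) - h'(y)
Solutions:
 h(y) = C1 + k*exp(y) + sin(4*y)/4


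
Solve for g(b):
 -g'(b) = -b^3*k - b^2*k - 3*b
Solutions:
 g(b) = C1 + b^4*k/4 + b^3*k/3 + 3*b^2/2


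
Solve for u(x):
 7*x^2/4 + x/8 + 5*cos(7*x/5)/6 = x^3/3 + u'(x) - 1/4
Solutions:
 u(x) = C1 - x^4/12 + 7*x^3/12 + x^2/16 + x/4 + 25*sin(7*x/5)/42


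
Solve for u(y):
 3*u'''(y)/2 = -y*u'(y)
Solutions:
 u(y) = C1 + Integral(C2*airyai(-2^(1/3)*3^(2/3)*y/3) + C3*airybi(-2^(1/3)*3^(2/3)*y/3), y)


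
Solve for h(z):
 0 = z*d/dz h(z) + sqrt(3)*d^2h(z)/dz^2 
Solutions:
 h(z) = C1 + C2*erf(sqrt(2)*3^(3/4)*z/6)


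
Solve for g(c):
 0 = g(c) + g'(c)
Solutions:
 g(c) = C1*exp(-c)


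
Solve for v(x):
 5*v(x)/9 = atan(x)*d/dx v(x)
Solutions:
 v(x) = C1*exp(5*Integral(1/atan(x), x)/9)


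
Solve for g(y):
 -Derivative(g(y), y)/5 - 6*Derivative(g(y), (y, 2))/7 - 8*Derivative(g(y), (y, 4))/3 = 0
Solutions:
 g(y) = C1 + C2*exp(y*(-10*3^(2/3)*490^(1/3)/(49 + sqrt(4501))^(1/3) + 2100^(1/3)*(49 + sqrt(4501))^(1/3))/280)*sin(3^(1/6)*y*(30*490^(1/3)/(49 + sqrt(4501))^(1/3) + 3^(2/3)*700^(1/3)*(49 + sqrt(4501))^(1/3))/280) + C3*exp(y*(-10*3^(2/3)*490^(1/3)/(49 + sqrt(4501))^(1/3) + 2100^(1/3)*(49 + sqrt(4501))^(1/3))/280)*cos(3^(1/6)*y*(30*490^(1/3)/(49 + sqrt(4501))^(1/3) + 3^(2/3)*700^(1/3)*(49 + sqrt(4501))^(1/3))/280) + C4*exp(-y*(-10*3^(2/3)*490^(1/3)/(49 + sqrt(4501))^(1/3) + 2100^(1/3)*(49 + sqrt(4501))^(1/3))/140)


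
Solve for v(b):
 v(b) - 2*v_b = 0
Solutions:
 v(b) = C1*exp(b/2)


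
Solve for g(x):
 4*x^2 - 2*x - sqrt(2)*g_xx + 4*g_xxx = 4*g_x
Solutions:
 g(x) = C1 + C2*exp(x*(sqrt(2) + sqrt(66))/8) + C3*exp(x*(-sqrt(66) + sqrt(2))/8) + x^3/3 - sqrt(2)*x^2/4 - x^2/4 + sqrt(2)*x/8 + 9*x/4


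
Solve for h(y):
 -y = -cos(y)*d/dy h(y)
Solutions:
 h(y) = C1 + Integral(y/cos(y), y)


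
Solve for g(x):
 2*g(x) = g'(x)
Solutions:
 g(x) = C1*exp(2*x)


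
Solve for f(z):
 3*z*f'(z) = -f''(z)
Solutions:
 f(z) = C1 + C2*erf(sqrt(6)*z/2)


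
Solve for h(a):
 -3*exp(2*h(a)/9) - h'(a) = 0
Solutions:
 h(a) = 9*log(-sqrt(-1/(C1 - 3*a))) - 9*log(2)/2 + 9*log(3)
 h(a) = 9*log(-1/(C1 - 3*a))/2 - 9*log(2)/2 + 9*log(3)


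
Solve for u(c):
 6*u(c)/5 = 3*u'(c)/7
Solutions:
 u(c) = C1*exp(14*c/5)


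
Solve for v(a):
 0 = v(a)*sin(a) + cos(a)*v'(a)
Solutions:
 v(a) = C1*cos(a)


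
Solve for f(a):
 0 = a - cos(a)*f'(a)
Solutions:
 f(a) = C1 + Integral(a/cos(a), a)


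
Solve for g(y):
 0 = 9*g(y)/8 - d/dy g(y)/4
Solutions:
 g(y) = C1*exp(9*y/2)


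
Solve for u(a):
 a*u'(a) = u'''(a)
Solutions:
 u(a) = C1 + Integral(C2*airyai(a) + C3*airybi(a), a)


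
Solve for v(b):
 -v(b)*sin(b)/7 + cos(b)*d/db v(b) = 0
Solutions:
 v(b) = C1/cos(b)^(1/7)


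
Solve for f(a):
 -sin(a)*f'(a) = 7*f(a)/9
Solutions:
 f(a) = C1*(cos(a) + 1)^(7/18)/(cos(a) - 1)^(7/18)


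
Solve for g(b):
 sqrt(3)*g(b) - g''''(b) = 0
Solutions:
 g(b) = C1*exp(-3^(1/8)*b) + C2*exp(3^(1/8)*b) + C3*sin(3^(1/8)*b) + C4*cos(3^(1/8)*b)


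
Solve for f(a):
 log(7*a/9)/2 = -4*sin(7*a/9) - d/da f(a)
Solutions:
 f(a) = C1 - a*log(a)/2 - a*log(7)/2 + a/2 + a*log(3) + 36*cos(7*a/9)/7


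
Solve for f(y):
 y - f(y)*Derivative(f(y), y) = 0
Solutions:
 f(y) = -sqrt(C1 + y^2)
 f(y) = sqrt(C1 + y^2)


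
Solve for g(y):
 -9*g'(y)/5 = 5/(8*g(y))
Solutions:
 g(y) = -sqrt(C1 - 25*y)/6
 g(y) = sqrt(C1 - 25*y)/6


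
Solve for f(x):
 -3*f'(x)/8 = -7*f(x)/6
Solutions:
 f(x) = C1*exp(28*x/9)


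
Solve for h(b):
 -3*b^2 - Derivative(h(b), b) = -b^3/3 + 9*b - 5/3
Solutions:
 h(b) = C1 + b^4/12 - b^3 - 9*b^2/2 + 5*b/3


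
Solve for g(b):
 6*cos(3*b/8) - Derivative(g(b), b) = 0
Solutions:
 g(b) = C1 + 16*sin(3*b/8)


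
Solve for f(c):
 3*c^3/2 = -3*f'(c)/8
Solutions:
 f(c) = C1 - c^4


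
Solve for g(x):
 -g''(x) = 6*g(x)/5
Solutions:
 g(x) = C1*sin(sqrt(30)*x/5) + C2*cos(sqrt(30)*x/5)


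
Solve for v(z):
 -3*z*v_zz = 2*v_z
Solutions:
 v(z) = C1 + C2*z^(1/3)


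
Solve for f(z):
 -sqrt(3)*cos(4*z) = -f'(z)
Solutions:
 f(z) = C1 + sqrt(3)*sin(4*z)/4


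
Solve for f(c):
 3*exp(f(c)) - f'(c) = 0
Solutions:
 f(c) = log(-1/(C1 + 3*c))


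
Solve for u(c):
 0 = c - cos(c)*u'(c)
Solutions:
 u(c) = C1 + Integral(c/cos(c), c)


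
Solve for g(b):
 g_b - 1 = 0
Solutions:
 g(b) = C1 + b


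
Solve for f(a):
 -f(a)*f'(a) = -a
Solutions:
 f(a) = -sqrt(C1 + a^2)
 f(a) = sqrt(C1 + a^2)


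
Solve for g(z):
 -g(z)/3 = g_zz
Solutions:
 g(z) = C1*sin(sqrt(3)*z/3) + C2*cos(sqrt(3)*z/3)


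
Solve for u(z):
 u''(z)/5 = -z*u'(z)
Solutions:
 u(z) = C1 + C2*erf(sqrt(10)*z/2)


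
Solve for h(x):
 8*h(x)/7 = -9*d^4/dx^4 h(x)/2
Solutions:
 h(x) = (C1*sin(sqrt(6)*7^(3/4)*x/21) + C2*cos(sqrt(6)*7^(3/4)*x/21))*exp(-sqrt(6)*7^(3/4)*x/21) + (C3*sin(sqrt(6)*7^(3/4)*x/21) + C4*cos(sqrt(6)*7^(3/4)*x/21))*exp(sqrt(6)*7^(3/4)*x/21)


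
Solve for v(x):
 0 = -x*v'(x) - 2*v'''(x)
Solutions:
 v(x) = C1 + Integral(C2*airyai(-2^(2/3)*x/2) + C3*airybi(-2^(2/3)*x/2), x)


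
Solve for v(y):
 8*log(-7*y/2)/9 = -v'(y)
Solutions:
 v(y) = C1 - 8*y*log(-y)/9 + 8*y*(-log(7) + log(2) + 1)/9


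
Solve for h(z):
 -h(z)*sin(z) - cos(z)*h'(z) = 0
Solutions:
 h(z) = C1*cos(z)


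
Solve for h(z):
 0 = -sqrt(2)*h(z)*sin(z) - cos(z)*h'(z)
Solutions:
 h(z) = C1*cos(z)^(sqrt(2))


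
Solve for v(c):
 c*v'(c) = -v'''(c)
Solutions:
 v(c) = C1 + Integral(C2*airyai(-c) + C3*airybi(-c), c)


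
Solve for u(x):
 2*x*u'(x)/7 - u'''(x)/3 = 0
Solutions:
 u(x) = C1 + Integral(C2*airyai(6^(1/3)*7^(2/3)*x/7) + C3*airybi(6^(1/3)*7^(2/3)*x/7), x)


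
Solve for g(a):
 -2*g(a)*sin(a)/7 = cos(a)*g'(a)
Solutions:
 g(a) = C1*cos(a)^(2/7)


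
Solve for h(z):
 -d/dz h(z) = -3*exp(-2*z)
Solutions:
 h(z) = C1 - 3*exp(-2*z)/2


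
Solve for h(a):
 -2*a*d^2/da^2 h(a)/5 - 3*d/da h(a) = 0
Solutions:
 h(a) = C1 + C2/a^(13/2)


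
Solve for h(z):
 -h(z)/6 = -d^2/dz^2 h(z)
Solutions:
 h(z) = C1*exp(-sqrt(6)*z/6) + C2*exp(sqrt(6)*z/6)


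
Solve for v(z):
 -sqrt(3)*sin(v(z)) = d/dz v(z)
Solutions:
 v(z) = -acos((-C1 - exp(2*sqrt(3)*z))/(C1 - exp(2*sqrt(3)*z))) + 2*pi
 v(z) = acos((-C1 - exp(2*sqrt(3)*z))/(C1 - exp(2*sqrt(3)*z)))


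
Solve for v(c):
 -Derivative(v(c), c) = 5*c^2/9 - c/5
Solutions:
 v(c) = C1 - 5*c^3/27 + c^2/10


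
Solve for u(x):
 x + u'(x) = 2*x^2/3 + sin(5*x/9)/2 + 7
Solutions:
 u(x) = C1 + 2*x^3/9 - x^2/2 + 7*x - 9*cos(5*x/9)/10


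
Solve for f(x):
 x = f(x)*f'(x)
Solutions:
 f(x) = -sqrt(C1 + x^2)
 f(x) = sqrt(C1 + x^2)


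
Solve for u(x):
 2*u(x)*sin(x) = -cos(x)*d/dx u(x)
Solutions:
 u(x) = C1*cos(x)^2


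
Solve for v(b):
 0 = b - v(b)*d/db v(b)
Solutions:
 v(b) = -sqrt(C1 + b^2)
 v(b) = sqrt(C1 + b^2)


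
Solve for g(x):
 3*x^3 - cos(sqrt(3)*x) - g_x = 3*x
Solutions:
 g(x) = C1 + 3*x^4/4 - 3*x^2/2 - sqrt(3)*sin(sqrt(3)*x)/3


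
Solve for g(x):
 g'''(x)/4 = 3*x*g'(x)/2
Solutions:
 g(x) = C1 + Integral(C2*airyai(6^(1/3)*x) + C3*airybi(6^(1/3)*x), x)


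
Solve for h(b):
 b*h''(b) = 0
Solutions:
 h(b) = C1 + C2*b


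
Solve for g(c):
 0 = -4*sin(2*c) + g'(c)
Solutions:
 g(c) = C1 - 2*cos(2*c)


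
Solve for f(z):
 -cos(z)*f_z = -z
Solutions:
 f(z) = C1 + Integral(z/cos(z), z)


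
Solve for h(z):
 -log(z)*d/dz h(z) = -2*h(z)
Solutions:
 h(z) = C1*exp(2*li(z))


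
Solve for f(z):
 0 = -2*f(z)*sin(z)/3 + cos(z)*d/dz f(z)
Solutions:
 f(z) = C1/cos(z)^(2/3)


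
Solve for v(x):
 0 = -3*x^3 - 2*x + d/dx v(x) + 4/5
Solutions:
 v(x) = C1 + 3*x^4/4 + x^2 - 4*x/5


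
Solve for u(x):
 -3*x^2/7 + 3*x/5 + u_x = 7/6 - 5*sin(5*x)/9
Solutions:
 u(x) = C1 + x^3/7 - 3*x^2/10 + 7*x/6 + cos(5*x)/9


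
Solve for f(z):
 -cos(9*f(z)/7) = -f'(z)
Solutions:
 -z - 7*log(sin(9*f(z)/7) - 1)/18 + 7*log(sin(9*f(z)/7) + 1)/18 = C1


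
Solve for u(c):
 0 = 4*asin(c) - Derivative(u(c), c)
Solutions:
 u(c) = C1 + 4*c*asin(c) + 4*sqrt(1 - c^2)


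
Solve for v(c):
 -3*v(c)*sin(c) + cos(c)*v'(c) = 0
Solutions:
 v(c) = C1/cos(c)^3


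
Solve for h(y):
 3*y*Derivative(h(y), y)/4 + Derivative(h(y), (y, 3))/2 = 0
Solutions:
 h(y) = C1 + Integral(C2*airyai(-2^(2/3)*3^(1/3)*y/2) + C3*airybi(-2^(2/3)*3^(1/3)*y/2), y)


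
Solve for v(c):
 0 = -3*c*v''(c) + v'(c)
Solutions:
 v(c) = C1 + C2*c^(4/3)


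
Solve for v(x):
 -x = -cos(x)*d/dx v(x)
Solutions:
 v(x) = C1 + Integral(x/cos(x), x)


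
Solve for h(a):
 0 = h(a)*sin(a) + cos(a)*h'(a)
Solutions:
 h(a) = C1*cos(a)


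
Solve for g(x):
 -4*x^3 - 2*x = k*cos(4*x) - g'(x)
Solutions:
 g(x) = C1 + k*sin(4*x)/4 + x^4 + x^2


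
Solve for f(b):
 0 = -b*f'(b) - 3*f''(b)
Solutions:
 f(b) = C1 + C2*erf(sqrt(6)*b/6)


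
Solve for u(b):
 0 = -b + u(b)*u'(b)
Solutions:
 u(b) = -sqrt(C1 + b^2)
 u(b) = sqrt(C1 + b^2)


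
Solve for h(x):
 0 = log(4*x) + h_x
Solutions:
 h(x) = C1 - x*log(x) - x*log(4) + x


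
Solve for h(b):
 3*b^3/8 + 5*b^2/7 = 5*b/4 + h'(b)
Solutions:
 h(b) = C1 + 3*b^4/32 + 5*b^3/21 - 5*b^2/8


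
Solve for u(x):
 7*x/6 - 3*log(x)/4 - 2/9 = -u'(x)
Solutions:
 u(x) = C1 - 7*x^2/12 + 3*x*log(x)/4 - 19*x/36


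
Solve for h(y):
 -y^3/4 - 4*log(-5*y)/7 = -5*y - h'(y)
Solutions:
 h(y) = C1 + y^4/16 - 5*y^2/2 + 4*y*log(-y)/7 + 4*y*(-1 + log(5))/7


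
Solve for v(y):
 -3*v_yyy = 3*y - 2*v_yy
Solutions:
 v(y) = C1 + C2*y + C3*exp(2*y/3) + y^3/4 + 9*y^2/8


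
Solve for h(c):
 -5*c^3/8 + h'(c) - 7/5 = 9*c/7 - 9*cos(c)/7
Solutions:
 h(c) = C1 + 5*c^4/32 + 9*c^2/14 + 7*c/5 - 9*sin(c)/7


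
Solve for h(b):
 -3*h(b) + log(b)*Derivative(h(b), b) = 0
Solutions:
 h(b) = C1*exp(3*li(b))


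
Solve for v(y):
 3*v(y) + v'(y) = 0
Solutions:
 v(y) = C1*exp(-3*y)


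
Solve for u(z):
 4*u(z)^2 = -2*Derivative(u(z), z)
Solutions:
 u(z) = 1/(C1 + 2*z)


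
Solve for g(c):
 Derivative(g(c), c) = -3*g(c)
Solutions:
 g(c) = C1*exp(-3*c)


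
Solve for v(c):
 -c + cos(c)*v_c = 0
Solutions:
 v(c) = C1 + Integral(c/cos(c), c)


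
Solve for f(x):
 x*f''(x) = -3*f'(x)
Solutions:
 f(x) = C1 + C2/x^2


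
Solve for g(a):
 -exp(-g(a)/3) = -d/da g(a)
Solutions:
 g(a) = 3*log(C1 + a/3)


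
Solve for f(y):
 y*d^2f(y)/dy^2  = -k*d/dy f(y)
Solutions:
 f(y) = C1 + y^(1 - re(k))*(C2*sin(log(y)*Abs(im(k))) + C3*cos(log(y)*im(k)))


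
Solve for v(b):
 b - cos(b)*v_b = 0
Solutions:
 v(b) = C1 + Integral(b/cos(b), b)


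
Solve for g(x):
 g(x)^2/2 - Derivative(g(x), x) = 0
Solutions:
 g(x) = -2/(C1 + x)


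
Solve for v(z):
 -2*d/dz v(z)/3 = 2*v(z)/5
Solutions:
 v(z) = C1*exp(-3*z/5)


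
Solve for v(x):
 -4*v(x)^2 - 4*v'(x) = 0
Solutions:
 v(x) = 1/(C1 + x)


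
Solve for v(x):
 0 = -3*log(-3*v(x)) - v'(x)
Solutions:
 Integral(1/(log(-_y) + log(3)), (_y, v(x)))/3 = C1 - x


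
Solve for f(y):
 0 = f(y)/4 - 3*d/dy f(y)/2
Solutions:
 f(y) = C1*exp(y/6)


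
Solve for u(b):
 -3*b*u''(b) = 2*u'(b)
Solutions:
 u(b) = C1 + C2*b^(1/3)


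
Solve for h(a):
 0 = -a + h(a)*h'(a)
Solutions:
 h(a) = -sqrt(C1 + a^2)
 h(a) = sqrt(C1 + a^2)


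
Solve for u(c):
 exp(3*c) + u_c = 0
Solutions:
 u(c) = C1 - exp(3*c)/3


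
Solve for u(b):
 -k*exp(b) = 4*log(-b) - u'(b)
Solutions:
 u(b) = C1 + 4*b*log(-b) - 4*b + k*exp(b)


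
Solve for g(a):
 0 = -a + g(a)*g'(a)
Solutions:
 g(a) = -sqrt(C1 + a^2)
 g(a) = sqrt(C1 + a^2)


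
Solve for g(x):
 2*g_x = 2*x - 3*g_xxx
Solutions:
 g(x) = C1 + C2*sin(sqrt(6)*x/3) + C3*cos(sqrt(6)*x/3) + x^2/2


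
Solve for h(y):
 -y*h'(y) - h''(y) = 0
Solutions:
 h(y) = C1 + C2*erf(sqrt(2)*y/2)


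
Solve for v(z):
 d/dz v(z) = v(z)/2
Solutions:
 v(z) = C1*exp(z/2)


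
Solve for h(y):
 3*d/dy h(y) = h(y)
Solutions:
 h(y) = C1*exp(y/3)


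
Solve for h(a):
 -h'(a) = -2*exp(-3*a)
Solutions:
 h(a) = C1 - 2*exp(-3*a)/3


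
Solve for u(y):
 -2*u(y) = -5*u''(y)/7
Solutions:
 u(y) = C1*exp(-sqrt(70)*y/5) + C2*exp(sqrt(70)*y/5)


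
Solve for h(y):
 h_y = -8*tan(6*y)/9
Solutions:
 h(y) = C1 + 4*log(cos(6*y))/27


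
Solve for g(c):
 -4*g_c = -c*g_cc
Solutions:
 g(c) = C1 + C2*c^5


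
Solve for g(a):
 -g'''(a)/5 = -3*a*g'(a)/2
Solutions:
 g(a) = C1 + Integral(C2*airyai(15^(1/3)*2^(2/3)*a/2) + C3*airybi(15^(1/3)*2^(2/3)*a/2), a)


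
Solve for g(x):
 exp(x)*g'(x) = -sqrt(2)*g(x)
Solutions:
 g(x) = C1*exp(sqrt(2)*exp(-x))


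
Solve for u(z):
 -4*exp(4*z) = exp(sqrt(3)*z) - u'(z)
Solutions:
 u(z) = C1 + exp(4*z) + sqrt(3)*exp(sqrt(3)*z)/3


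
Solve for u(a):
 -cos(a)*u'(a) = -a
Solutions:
 u(a) = C1 + Integral(a/cos(a), a)


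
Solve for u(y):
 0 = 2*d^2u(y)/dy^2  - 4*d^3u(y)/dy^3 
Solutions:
 u(y) = C1 + C2*y + C3*exp(y/2)


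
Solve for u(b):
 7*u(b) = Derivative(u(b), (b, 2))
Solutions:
 u(b) = C1*exp(-sqrt(7)*b) + C2*exp(sqrt(7)*b)


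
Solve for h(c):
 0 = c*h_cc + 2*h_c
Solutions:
 h(c) = C1 + C2/c


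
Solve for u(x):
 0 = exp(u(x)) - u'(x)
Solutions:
 u(x) = log(-1/(C1 + x))


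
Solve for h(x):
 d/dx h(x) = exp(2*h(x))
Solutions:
 h(x) = log(-sqrt(-1/(C1 + x))) - log(2)/2
 h(x) = log(-1/(C1 + x))/2 - log(2)/2


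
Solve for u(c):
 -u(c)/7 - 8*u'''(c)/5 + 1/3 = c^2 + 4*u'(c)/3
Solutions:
 u(c) = C1*exp(70^(1/3)*c*(-28*5^(1/3)/(27 + sqrt(8569))^(1/3) + 14^(1/3)*(27 + sqrt(8569))^(1/3))/168)*sin(sqrt(3)*70^(1/3)*c*(28*5^(1/3)/(27 + sqrt(8569))^(1/3) + 14^(1/3)*(27 + sqrt(8569))^(1/3))/168) + C2*exp(70^(1/3)*c*(-28*5^(1/3)/(27 + sqrt(8569))^(1/3) + 14^(1/3)*(27 + sqrt(8569))^(1/3))/168)*cos(sqrt(3)*70^(1/3)*c*(28*5^(1/3)/(27 + sqrt(8569))^(1/3) + 14^(1/3)*(27 + sqrt(8569))^(1/3))/168) + C3*exp(-70^(1/3)*c*(-28*5^(1/3)/(27 + sqrt(8569))^(1/3) + 14^(1/3)*(27 + sqrt(8569))^(1/3))/84) - 7*c^2 + 392*c/3 - 10955/9


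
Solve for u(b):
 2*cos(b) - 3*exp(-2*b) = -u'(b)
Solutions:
 u(b) = C1 - 2*sin(b) - 3*exp(-2*b)/2


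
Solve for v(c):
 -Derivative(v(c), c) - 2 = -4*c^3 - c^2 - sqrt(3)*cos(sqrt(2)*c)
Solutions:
 v(c) = C1 + c^4 + c^3/3 - 2*c + sqrt(6)*sin(sqrt(2)*c)/2


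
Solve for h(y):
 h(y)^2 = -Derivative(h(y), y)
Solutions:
 h(y) = 1/(C1 + y)


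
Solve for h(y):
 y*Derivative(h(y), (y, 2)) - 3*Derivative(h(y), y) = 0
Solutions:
 h(y) = C1 + C2*y^4


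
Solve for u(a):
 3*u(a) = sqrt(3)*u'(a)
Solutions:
 u(a) = C1*exp(sqrt(3)*a)


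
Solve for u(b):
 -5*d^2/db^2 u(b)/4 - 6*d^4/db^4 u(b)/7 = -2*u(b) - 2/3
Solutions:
 u(b) = C1*exp(-sqrt(3)*b*sqrt(-35 + sqrt(6601))/12) + C2*exp(sqrt(3)*b*sqrt(-35 + sqrt(6601))/12) + C3*sin(sqrt(3)*b*sqrt(35 + sqrt(6601))/12) + C4*cos(sqrt(3)*b*sqrt(35 + sqrt(6601))/12) - 1/3


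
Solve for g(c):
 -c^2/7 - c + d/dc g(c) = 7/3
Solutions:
 g(c) = C1 + c^3/21 + c^2/2 + 7*c/3


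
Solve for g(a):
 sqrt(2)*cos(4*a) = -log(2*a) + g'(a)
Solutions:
 g(a) = C1 + a*log(a) - a + a*log(2) + sqrt(2)*sin(4*a)/4


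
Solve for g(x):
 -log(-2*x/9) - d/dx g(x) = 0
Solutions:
 g(x) = C1 - x*log(-x) + x*(-log(2) + 1 + 2*log(3))


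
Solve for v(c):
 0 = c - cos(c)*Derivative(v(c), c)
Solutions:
 v(c) = C1 + Integral(c/cos(c), c)


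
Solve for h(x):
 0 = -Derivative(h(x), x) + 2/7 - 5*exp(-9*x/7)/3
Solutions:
 h(x) = C1 + 2*x/7 + 35*exp(-9*x/7)/27


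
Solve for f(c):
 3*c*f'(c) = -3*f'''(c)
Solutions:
 f(c) = C1 + Integral(C2*airyai(-c) + C3*airybi(-c), c)


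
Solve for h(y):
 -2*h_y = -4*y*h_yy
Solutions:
 h(y) = C1 + C2*y^(3/2)


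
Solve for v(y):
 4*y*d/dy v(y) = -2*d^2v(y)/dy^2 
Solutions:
 v(y) = C1 + C2*erf(y)


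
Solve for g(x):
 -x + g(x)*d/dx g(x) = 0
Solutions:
 g(x) = -sqrt(C1 + x^2)
 g(x) = sqrt(C1 + x^2)


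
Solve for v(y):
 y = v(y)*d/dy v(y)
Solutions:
 v(y) = -sqrt(C1 + y^2)
 v(y) = sqrt(C1 + y^2)


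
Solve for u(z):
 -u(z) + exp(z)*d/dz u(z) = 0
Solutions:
 u(z) = C1*exp(-exp(-z))


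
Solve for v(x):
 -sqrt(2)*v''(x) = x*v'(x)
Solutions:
 v(x) = C1 + C2*erf(2^(1/4)*x/2)


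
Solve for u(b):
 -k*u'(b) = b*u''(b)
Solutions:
 u(b) = C1 + b^(1 - re(k))*(C2*sin(log(b)*Abs(im(k))) + C3*cos(log(b)*im(k)))


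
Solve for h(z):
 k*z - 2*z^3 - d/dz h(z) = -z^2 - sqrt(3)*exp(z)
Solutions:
 h(z) = C1 + k*z^2/2 - z^4/2 + z^3/3 + sqrt(3)*exp(z)


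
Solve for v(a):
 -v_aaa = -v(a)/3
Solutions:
 v(a) = C3*exp(3^(2/3)*a/3) + (C1*sin(3^(1/6)*a/2) + C2*cos(3^(1/6)*a/2))*exp(-3^(2/3)*a/6)


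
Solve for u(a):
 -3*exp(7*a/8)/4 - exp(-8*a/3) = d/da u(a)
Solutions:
 u(a) = C1 - 6*exp(7*a/8)/7 + 3*exp(-8*a/3)/8


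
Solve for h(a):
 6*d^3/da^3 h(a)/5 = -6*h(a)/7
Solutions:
 h(a) = C3*exp(-5^(1/3)*7^(2/3)*a/7) + (C1*sin(sqrt(3)*5^(1/3)*7^(2/3)*a/14) + C2*cos(sqrt(3)*5^(1/3)*7^(2/3)*a/14))*exp(5^(1/3)*7^(2/3)*a/14)


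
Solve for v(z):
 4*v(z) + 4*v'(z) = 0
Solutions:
 v(z) = C1*exp(-z)


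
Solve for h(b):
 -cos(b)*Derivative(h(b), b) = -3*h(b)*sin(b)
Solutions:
 h(b) = C1/cos(b)^3


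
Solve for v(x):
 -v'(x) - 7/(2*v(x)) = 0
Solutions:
 v(x) = -sqrt(C1 - 7*x)
 v(x) = sqrt(C1 - 7*x)


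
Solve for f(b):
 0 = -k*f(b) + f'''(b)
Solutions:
 f(b) = C1*exp(b*k^(1/3)) + C2*exp(b*k^(1/3)*(-1 + sqrt(3)*I)/2) + C3*exp(-b*k^(1/3)*(1 + sqrt(3)*I)/2)


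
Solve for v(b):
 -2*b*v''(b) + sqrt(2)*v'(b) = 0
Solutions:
 v(b) = C1 + C2*b^(sqrt(2)/2 + 1)


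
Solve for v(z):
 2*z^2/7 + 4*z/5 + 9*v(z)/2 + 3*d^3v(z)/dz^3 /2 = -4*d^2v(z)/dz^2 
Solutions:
 v(z) = C3*exp(-3*z) - 4*z^2/63 - 8*z/45 + (C1*sin(sqrt(35)*z/6) + C2*cos(sqrt(35)*z/6))*exp(z/6) + 64/567


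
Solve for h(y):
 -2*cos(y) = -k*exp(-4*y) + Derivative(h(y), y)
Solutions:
 h(y) = C1 - k*exp(-4*y)/4 - 2*sin(y)


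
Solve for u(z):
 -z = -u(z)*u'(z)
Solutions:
 u(z) = -sqrt(C1 + z^2)
 u(z) = sqrt(C1 + z^2)


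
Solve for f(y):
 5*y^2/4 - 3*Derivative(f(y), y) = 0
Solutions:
 f(y) = C1 + 5*y^3/36


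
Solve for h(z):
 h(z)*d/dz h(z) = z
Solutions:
 h(z) = -sqrt(C1 + z^2)
 h(z) = sqrt(C1 + z^2)


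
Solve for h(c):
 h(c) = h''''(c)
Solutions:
 h(c) = C1*exp(-c) + C2*exp(c) + C3*sin(c) + C4*cos(c)


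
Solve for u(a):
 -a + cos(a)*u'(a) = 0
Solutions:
 u(a) = C1 + Integral(a/cos(a), a)


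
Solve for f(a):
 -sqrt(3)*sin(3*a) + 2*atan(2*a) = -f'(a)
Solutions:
 f(a) = C1 - 2*a*atan(2*a) + log(4*a^2 + 1)/2 - sqrt(3)*cos(3*a)/3


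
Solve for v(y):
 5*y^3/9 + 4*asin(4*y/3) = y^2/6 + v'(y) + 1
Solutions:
 v(y) = C1 + 5*y^4/36 - y^3/18 + 4*y*asin(4*y/3) - y + sqrt(9 - 16*y^2)


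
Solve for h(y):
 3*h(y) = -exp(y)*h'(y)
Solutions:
 h(y) = C1*exp(3*exp(-y))


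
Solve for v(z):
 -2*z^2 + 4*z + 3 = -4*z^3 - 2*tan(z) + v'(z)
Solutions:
 v(z) = C1 + z^4 - 2*z^3/3 + 2*z^2 + 3*z - 2*log(cos(z))


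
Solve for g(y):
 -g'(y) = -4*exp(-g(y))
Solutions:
 g(y) = log(C1 + 4*y)


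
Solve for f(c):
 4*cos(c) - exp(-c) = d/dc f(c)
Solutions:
 f(c) = C1 + 4*sin(c) + exp(-c)


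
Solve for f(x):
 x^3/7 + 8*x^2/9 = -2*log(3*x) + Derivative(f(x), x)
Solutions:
 f(x) = C1 + x^4/28 + 8*x^3/27 + 2*x*log(x) - 2*x + x*log(9)


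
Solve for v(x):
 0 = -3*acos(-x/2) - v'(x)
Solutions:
 v(x) = C1 - 3*x*acos(-x/2) - 3*sqrt(4 - x^2)


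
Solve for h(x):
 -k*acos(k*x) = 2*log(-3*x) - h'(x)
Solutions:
 h(x) = C1 + k*Piecewise((x*acos(k*x) - sqrt(-k^2*x^2 + 1)/k, Ne(k, 0)), (pi*x/2, True)) + 2*x*log(-x) - 2*x + 2*x*log(3)


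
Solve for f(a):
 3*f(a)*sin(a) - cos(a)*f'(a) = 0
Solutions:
 f(a) = C1/cos(a)^3


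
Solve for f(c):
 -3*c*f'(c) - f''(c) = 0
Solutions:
 f(c) = C1 + C2*erf(sqrt(6)*c/2)


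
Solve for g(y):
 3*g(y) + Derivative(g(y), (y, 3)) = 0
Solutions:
 g(y) = C3*exp(-3^(1/3)*y) + (C1*sin(3^(5/6)*y/2) + C2*cos(3^(5/6)*y/2))*exp(3^(1/3)*y/2)


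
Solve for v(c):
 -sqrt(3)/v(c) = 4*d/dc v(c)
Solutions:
 v(c) = -sqrt(C1 - 2*sqrt(3)*c)/2
 v(c) = sqrt(C1 - 2*sqrt(3)*c)/2


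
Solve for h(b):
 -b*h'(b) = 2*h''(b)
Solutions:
 h(b) = C1 + C2*erf(b/2)


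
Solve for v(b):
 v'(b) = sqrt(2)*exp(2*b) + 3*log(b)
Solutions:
 v(b) = C1 + 3*b*log(b) - 3*b + sqrt(2)*exp(2*b)/2


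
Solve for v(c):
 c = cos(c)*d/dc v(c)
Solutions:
 v(c) = C1 + Integral(c/cos(c), c)


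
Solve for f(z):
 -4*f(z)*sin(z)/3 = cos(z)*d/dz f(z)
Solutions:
 f(z) = C1*cos(z)^(4/3)


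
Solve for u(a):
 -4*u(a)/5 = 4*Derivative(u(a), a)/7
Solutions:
 u(a) = C1*exp(-7*a/5)


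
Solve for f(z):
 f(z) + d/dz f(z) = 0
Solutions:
 f(z) = C1*exp(-z)


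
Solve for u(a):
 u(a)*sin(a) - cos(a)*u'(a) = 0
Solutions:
 u(a) = C1/cos(a)


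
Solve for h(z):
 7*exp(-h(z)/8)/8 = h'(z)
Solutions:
 h(z) = 8*log(C1 + 7*z/64)


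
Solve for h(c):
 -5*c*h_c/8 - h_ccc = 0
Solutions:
 h(c) = C1 + Integral(C2*airyai(-5^(1/3)*c/2) + C3*airybi(-5^(1/3)*c/2), c)


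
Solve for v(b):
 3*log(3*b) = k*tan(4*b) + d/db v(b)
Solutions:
 v(b) = C1 + 3*b*log(b) - 3*b + 3*b*log(3) + k*log(cos(4*b))/4


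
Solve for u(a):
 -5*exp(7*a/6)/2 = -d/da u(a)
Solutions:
 u(a) = C1 + 15*exp(7*a/6)/7


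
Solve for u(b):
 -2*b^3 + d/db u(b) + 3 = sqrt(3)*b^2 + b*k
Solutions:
 u(b) = C1 + b^4/2 + sqrt(3)*b^3/3 + b^2*k/2 - 3*b


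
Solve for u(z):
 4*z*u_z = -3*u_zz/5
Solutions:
 u(z) = C1 + C2*erf(sqrt(30)*z/3)


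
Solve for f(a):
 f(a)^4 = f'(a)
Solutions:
 f(a) = (-1/(C1 + 3*a))^(1/3)
 f(a) = (-1/(C1 + a))^(1/3)*(-3^(2/3) - 3*3^(1/6)*I)/6
 f(a) = (-1/(C1 + a))^(1/3)*(-3^(2/3) + 3*3^(1/6)*I)/6


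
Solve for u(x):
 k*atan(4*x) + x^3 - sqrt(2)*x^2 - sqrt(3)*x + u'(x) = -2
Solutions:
 u(x) = C1 - k*(x*atan(4*x) - log(16*x^2 + 1)/8) - x^4/4 + sqrt(2)*x^3/3 + sqrt(3)*x^2/2 - 2*x


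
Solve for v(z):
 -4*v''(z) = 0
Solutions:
 v(z) = C1 + C2*z


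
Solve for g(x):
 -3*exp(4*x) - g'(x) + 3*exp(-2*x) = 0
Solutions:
 g(x) = C1 - 3*exp(4*x)/4 - 3*exp(-2*x)/2


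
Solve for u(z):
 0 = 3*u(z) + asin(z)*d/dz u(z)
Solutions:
 u(z) = C1*exp(-3*Integral(1/asin(z), z))


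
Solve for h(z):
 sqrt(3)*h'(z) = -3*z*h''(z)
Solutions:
 h(z) = C1 + C2*z^(1 - sqrt(3)/3)


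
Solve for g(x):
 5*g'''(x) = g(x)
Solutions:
 g(x) = C3*exp(5^(2/3)*x/5) + (C1*sin(sqrt(3)*5^(2/3)*x/10) + C2*cos(sqrt(3)*5^(2/3)*x/10))*exp(-5^(2/3)*x/10)
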